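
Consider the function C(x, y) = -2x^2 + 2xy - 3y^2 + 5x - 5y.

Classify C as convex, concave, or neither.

C is quadratic, so its Hessian is the constant matrix H = [[-4, 2], [2, -6]].
det(H) = 20, tr(H) = -10.
det(H) > 0 and tr(H) < 0, so H is negative definite everywhere: concave.

concave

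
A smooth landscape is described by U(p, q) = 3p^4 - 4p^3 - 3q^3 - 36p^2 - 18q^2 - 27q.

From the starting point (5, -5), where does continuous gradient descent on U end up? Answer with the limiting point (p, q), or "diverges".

U is separable, so gradient descent decouples: p follows -∂U/∂p, q follows -∂U/∂q.
∂U/∂p = 12p(p - 3)(p + 2); at p=5 this is 840, so p decreases.
∂U/∂q = -9(q + 1)(q + 3); at q=-5 this is -72, so q increases.
p converges to its nearest critical value 3 (a local min of the p-part); q converges to -3. The iterate converges to (3, -3).

(3, -3)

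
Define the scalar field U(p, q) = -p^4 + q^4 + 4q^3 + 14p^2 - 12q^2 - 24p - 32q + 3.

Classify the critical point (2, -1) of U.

The mixed partial ∂²U/∂p∂q is 0, so the Hessian at any point is diag(U_pp, U_qq) = diag(4(-3p^2 + 7), 12(q^2 + 2q - 2)).
At (2, -1): H = diag(-20, -36).
Both eigenvalues are negative, so H is negative definite: a local maximum.

local maximum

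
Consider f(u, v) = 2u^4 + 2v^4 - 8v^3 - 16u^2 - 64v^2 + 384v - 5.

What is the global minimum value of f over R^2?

f(u,v) separates as P(u) + Q(v) − 5, so its minimum is min P + min Q − 5.
P'(u) = 8u(u - 2)(u + 2) vanishes at u ∈ {-2, 0, 2}; Q'(v) = 8(v - 4)(v - 3)(v + 4) vanishes at v ∈ {-4, 3, 4}.
Local minima of P (where P''>0): P(-2)=-32, P(2)=-32. Local minima of Q: Q(-4)=-1536, Q(4)=512.
So the global minimum of f is P(-2) + Q(-4) − 5 = -32 − 1536 − 5 = -1573, attained at (-2, -4).

-1573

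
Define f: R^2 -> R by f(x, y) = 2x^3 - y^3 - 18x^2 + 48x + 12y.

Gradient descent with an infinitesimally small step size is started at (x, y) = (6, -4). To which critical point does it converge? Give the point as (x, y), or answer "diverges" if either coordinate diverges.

(4, -2)

f is separable, so gradient descent decouples: x follows -∂f/∂x, y follows -∂f/∂y.
∂f/∂x = 6(x - 4)(x - 2); at x=6 this is 48, so x decreases.
∂f/∂y = -3(y - 2)(y + 2); at y=-4 this is -36, so y increases.
x converges to its nearest critical value 4 (a local min of the x-part); y converges to -2. The iterate converges to (4, -2).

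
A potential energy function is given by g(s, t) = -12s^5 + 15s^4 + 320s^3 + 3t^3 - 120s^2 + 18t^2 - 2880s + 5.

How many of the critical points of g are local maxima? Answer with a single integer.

g separates as a function of s plus a function of t, so ∇g=0 decouples.
∂g/∂s = -60(s - 4)(s - 2)(s + 2)(s + 3) = 0 at s ∈ {-3, -2, 2, 4}; ∂g/∂t = 9t(t + 4) = 0 at t ∈ {-4, 0}.
The Hessian is diagonal: diag(g_ss, g_tt). Second derivatives: g_ss(-3)=2100, g_ss(-2)=-1440, g_ss(2)=2400, g_ss(4)=-5040; g_tt(-4)=-36, g_tt(0)=36.
Local maxima occur where both diagonal entries negative: (-2, -4), (4, -4). Count: 2.

2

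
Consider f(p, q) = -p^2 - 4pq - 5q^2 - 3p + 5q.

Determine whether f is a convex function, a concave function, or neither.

f is quadratic, so its Hessian is the constant matrix H = [[-2, -4], [-4, -10]].
det(H) = 4, tr(H) = -12.
det(H) > 0 and tr(H) < 0, so H is negative definite everywhere: concave.

concave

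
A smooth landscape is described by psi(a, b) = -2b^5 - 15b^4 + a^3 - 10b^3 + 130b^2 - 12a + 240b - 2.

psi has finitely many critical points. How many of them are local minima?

2

psi separates as a function of a plus a function of b, so ∇psi=0 decouples.
∂psi/∂a = 3(a - 2)(a + 2) = 0 at a ∈ {-2, 2}; ∂psi/∂b = -10(b - 2)(b + 1)(b + 3)(b + 4) = 0 at b ∈ {-4, -3, -1, 2}.
The Hessian is diagonal: diag(psi_aa, psi_bb). Second derivatives: psi_aa(-2)=-12, psi_aa(2)=12; psi_bb(-4)=180, psi_bb(-3)=-100, psi_bb(-1)=180, psi_bb(2)=-900.
Local minima occur where both diagonal entries positive: (2, -4), (2, -1). Count: 2.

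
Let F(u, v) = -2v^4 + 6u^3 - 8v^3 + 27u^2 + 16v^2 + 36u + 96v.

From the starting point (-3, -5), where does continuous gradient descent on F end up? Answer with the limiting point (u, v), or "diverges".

diverges

F is separable, so gradient descent decouples: u follows -∂F/∂u, v follows -∂F/∂v.
∂F/∂u = 18(u + 1)(u + 2); at u=-3 this is 36, so u decreases.
∂F/∂v = -8(v - 2)(v + 2)(v + 3); at v=-5 this is 336, so v decreases.
The u-coordinate has no critical point in that direction and runs off to infinity.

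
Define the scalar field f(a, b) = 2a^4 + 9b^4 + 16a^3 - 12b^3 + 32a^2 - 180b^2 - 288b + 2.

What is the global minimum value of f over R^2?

f(a,b) separates as P(a) + Q(b) + 2, so its minimum is min P + min Q + 2.
P'(a) = 8a(a + 2)(a + 4) vanishes at a ∈ {-4, -2, 0}; Q'(b) = 36(b - 4)(b + 1)(b + 2) vanishes at b ∈ {-2, -1, 4}.
Local minima of P (where P''>0): P(-4)=0, P(0)=0. Local minima of Q: Q(-2)=96, Q(4)=-2496.
So the global minimum of f is P(-4) + Q(4) + 2 = 0 − 2496 + 2 = -2494, attained at (-4, 4).

-2494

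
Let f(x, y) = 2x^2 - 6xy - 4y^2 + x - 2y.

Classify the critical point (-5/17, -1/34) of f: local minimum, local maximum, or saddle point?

The Hessian of f is constant: H = [[4, -6], [-6, -8]].
det(H) = 4·(-8) − (-6)² = -68.
Since det(H) < 0, H is indefinite and the critical point is a saddle point.

saddle point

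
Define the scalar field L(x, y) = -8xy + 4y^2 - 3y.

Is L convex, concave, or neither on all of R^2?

neither

L is quadratic, so its Hessian is the constant matrix H = [[0, -8], [-8, 8]].
det(H) = -64, tr(H) = 8.
det(H) < 0, so H is indefinite: neither convex nor concave.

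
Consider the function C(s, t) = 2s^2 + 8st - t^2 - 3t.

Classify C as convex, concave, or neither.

neither

C is quadratic, so its Hessian is the constant matrix H = [[4, 8], [8, -2]].
det(H) = -72, tr(H) = 2.
det(H) < 0, so H is indefinite: neither convex nor concave.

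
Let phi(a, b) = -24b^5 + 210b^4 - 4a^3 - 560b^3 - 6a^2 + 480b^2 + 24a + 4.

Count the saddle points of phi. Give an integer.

4

phi separates as a function of a plus a function of b, so ∇phi=0 decouples.
∂phi/∂a = -12(a - 1)(a + 2) = 0 at a ∈ {-2, 1}; ∂phi/∂b = -120b(b - 4)(b - 2)(b - 1) = 0 at b ∈ {0, 1, 2, 4}.
The Hessian is diagonal: diag(phi_aa, phi_bb). Second derivatives: phi_aa(-2)=36, phi_aa(1)=-36; phi_bb(0)=960, phi_bb(1)=-360, phi_bb(2)=480, phi_bb(4)=-2880.
Saddle points occur where the two diagonal entries have opposite signs: (-2, 1), (-2, 4), (1, 0), (1, 2). Count: 4.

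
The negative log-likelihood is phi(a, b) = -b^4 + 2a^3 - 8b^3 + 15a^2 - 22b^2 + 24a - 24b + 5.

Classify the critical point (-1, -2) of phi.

The mixed partial ∂²phi/∂a∂b is 0, so the Hessian at any point is diag(phi_aa, phi_bb) = diag(6(2a + 5), -4(3b^2 + 12b + 11)).
At (-1, -2): H = diag(18, 4).
Both eigenvalues are positive, so H is positive definite: a local minimum.

local minimum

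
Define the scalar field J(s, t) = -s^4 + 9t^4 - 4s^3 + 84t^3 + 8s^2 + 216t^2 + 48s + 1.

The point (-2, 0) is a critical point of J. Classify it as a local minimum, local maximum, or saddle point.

The mixed partial ∂²J/∂s∂t is 0, so the Hessian at any point is diag(J_ss, J_tt) = diag(4(-3s^2 - 6s + 4), 36(3t^2 + 14t + 12)).
At (-2, 0): H = diag(16, 432).
Both eigenvalues are positive, so H is positive definite: a local minimum.

local minimum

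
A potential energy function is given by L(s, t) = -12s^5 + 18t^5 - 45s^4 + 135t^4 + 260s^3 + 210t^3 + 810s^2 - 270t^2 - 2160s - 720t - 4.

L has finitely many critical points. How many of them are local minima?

4

L separates as a function of s plus a function of t, so ∇L=0 decouples.
∂L/∂s = -60(s - 3)(s - 1)(s + 3)(s + 4) = 0 at s ∈ {-4, -3, 1, 3}; ∂L/∂t = 90(t - 1)(t + 1)(t + 2)(t + 4) = 0 at t ∈ {-4, -2, -1, 1}.
The Hessian is diagonal: diag(L_ss, L_tt). Second derivatives: L_ss(-4)=2100, L_ss(-3)=-1440, L_ss(1)=2400, L_ss(3)=-5040; L_tt(-4)=-2700, L_tt(-2)=540, L_tt(-1)=-540, L_tt(1)=2700.
Local minima occur where both diagonal entries positive: (-4, -2), (-4, 1), (1, -2), (1, 1). Count: 4.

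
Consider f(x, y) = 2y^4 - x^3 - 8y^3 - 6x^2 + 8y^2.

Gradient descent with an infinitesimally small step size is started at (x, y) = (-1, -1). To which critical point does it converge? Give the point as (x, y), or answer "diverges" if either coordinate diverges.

f is separable, so gradient descent decouples: x follows -∂f/∂x, y follows -∂f/∂y.
∂f/∂x = -3x(x + 4); at x=-1 this is 9, so x decreases.
∂f/∂y = 8y(y - 2)(y - 1); at y=-1 this is -48, so y increases.
x converges to its nearest critical value -4 (a local min of the x-part); y converges to 0. The iterate converges to (-4, 0).

(-4, 0)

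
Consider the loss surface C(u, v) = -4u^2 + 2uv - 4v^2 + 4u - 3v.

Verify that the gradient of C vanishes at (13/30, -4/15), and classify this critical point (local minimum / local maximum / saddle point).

∇C = (-8u + 2v + 4, 2u - 8v - 3); substituting (13/30, -4/15) gives ∇C = (0, 0), so (13/30, -4/15) is indeed a critical point.
The Hessian of C is constant: H = [[-8, 2], [2, -8]].
det(H) = (-8)·(-8) − 2² = 60.
det(H) > 0 and tr(H) = -16 < 0, so H is negative definite and the point is a local maximum.

local maximum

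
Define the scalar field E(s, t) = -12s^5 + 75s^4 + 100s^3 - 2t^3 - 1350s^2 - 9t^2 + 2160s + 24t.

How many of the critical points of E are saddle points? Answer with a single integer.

E separates as a function of s plus a function of t, so ∇E=0 decouples.
∂E/∂s = -60(s - 4)(s - 3)(s - 1)(s + 3) = 0 at s ∈ {-3, 1, 3, 4}; ∂E/∂t = -6(t - 1)(t + 4) = 0 at t ∈ {-4, 1}.
The Hessian is diagonal: diag(E_ss, E_tt). Second derivatives: E_ss(-3)=10080, E_ss(1)=-1440, E_ss(3)=720, E_ss(4)=-1260; E_tt(-4)=30, E_tt(1)=-30.
Saddle points occur where the two diagonal entries have opposite signs: (-3, 1), (1, -4), (3, 1), (4, -4). Count: 4.

4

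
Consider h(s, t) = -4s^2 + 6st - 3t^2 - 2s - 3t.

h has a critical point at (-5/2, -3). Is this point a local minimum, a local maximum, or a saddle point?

local maximum

The Hessian of h is constant: H = [[-8, 6], [6, -6]].
det(H) = (-8)·(-6) − 6² = 12.
det(H) > 0 and tr(H) = -14 < 0, so H is negative definite and the point is a local maximum.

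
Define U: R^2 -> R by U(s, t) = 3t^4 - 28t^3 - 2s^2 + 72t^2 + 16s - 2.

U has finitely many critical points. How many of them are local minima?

U separates as a function of s plus a function of t, so ∇U=0 decouples.
∂U/∂s = -4(s - 4) = 0 at s ∈ {4}; ∂U/∂t = 12t(t - 4)(t - 3) = 0 at t ∈ {0, 3, 4}.
The Hessian is diagonal: diag(U_ss, U_tt). Second derivatives: U_ss(4)=-4; U_tt(0)=144, U_tt(3)=-36, U_tt(4)=48.
Local minima occur where both diagonal entries positive: none. Count: 0.

0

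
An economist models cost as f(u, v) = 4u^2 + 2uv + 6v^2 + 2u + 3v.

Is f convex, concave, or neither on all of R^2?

convex

f is quadratic, so its Hessian is the constant matrix H = [[8, 2], [2, 12]].
det(H) = 92, tr(H) = 20.
det(H) > 0 and tr(H) > 0, so H is positive definite everywhere: convex.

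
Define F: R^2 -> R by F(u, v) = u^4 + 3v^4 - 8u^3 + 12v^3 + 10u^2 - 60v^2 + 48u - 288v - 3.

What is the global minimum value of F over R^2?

-869

F(u,v) separates as P(u) + Q(v) − 3, so its minimum is min P + min Q − 3.
P'(u) = 4(u - 4)(u - 3)(u + 1) vanishes at u ∈ {-1, 3, 4}; Q'(v) = 12(v - 3)(v + 2)(v + 4) vanishes at v ∈ {-4, -2, 3}.
Local minima of P (where P''>0): P(-1)=-29, P(4)=96. Local minima of Q: Q(-4)=192, Q(3)=-837.
So the global minimum of F is P(-1) + Q(3) − 3 = -29 − 837 − 3 = -869, attained at (-1, 3).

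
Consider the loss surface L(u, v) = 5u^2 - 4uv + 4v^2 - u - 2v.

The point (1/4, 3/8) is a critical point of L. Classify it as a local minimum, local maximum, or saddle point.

local minimum

The Hessian of L is constant: H = [[10, -4], [-4, 8]].
det(H) = 10·8 − (-4)² = 64.
det(H) > 0 and tr(H) = 18 > 0, so H is positive definite and the point is a local minimum.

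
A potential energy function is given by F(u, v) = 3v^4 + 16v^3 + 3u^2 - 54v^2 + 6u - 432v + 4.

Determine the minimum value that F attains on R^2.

-1106

F(u,v) separates as P(u) + Q(v) + 4, so its minimum is min P + min Q + 4.
P'(u) = 6u + 6 vanishes at u ∈ {-1}; Q'(v) = 12(v - 3)(v + 3)(v + 4) vanishes at v ∈ {-4, -3, 3}.
Local minima of P (where P''>0): P(-1)=-3. Local minima of Q: Q(-4)=608, Q(3)=-1107.
So the global minimum of F is P(-1) + Q(3) + 4 = -3 − 1107 + 4 = -1106, attained at (-1, 3).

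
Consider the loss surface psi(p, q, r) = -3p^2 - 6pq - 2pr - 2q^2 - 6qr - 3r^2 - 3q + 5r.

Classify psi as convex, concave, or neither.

neither

psi is quadratic, so its Hessian is the constant matrix H = [[-6, -6, -2], [-6, -4, -6], [-2, -6, -6]].
Leading principal minors: -6, -12, 160.
Neither pattern holds ⇒ H is indefinite ⇒ neither convex nor concave.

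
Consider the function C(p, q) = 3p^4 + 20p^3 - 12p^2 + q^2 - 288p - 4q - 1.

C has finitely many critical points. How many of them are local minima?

2

C separates as a function of p plus a function of q, so ∇C=0 decouples.
∂C/∂p = 12(p - 2)(p + 3)(p + 4) = 0 at p ∈ {-4, -3, 2}; ∂C/∂q = 2(q - 2) = 0 at q ∈ {2}.
The Hessian is diagonal: diag(C_pp, C_qq). Second derivatives: C_pp(-4)=72, C_pp(-3)=-60, C_pp(2)=360; C_qq(2)=2.
Local minima occur where both diagonal entries positive: (-4, 2), (2, 2). Count: 2.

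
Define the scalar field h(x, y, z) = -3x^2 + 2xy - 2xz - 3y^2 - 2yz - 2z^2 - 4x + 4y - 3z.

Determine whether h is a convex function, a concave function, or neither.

concave

h is quadratic, so its Hessian is the constant matrix H = [[-6, 2, -2], [2, -6, -2], [-2, -2, -4]].
Leading principal minors: -6, 32, -64.
Signs alternate −, +, − ⇒ H ≺ 0 ⇒ concave.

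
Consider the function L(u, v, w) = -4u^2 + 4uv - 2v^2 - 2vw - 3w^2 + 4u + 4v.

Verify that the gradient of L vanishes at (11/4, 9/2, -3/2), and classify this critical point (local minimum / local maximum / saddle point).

∇L = (-8u + 4v + 4, 4u - 4v - 2w + 4, -2v - 6w); substituting (11/4, 9/2, -3/2) gives ∇L = (0, 0, 0), so (11/4, 9/2, -3/2) is indeed a critical point.
The Hessian is constant: H = [[-8, 4, 0], [4, -4, -2], [0, -2, -6]].
Leading principal minors: Δ₁ = -8, Δ₂ = 16, Δ₃ = -64.
The minors alternate sign starting negative (−, +, −), so H is negative definite: a local maximum.

local maximum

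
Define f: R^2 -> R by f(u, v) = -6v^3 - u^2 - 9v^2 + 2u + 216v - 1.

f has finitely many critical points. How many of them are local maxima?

1

f separates as a function of u plus a function of v, so ∇f=0 decouples.
∂f/∂u = -2(u - 1) = 0 at u ∈ {1}; ∂f/∂v = -18(v - 3)(v + 4) = 0 at v ∈ {-4, 3}.
The Hessian is diagonal: diag(f_uu, f_vv). Second derivatives: f_uu(1)=-2; f_vv(-4)=126, f_vv(3)=-126.
Local maxima occur where both diagonal entries negative: (1, 3). Count: 1.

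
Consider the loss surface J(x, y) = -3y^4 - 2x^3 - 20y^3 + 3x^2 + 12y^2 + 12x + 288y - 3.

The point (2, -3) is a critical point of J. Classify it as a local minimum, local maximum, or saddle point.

The mixed partial ∂²J/∂x∂y is 0, so the Hessian at any point is diag(J_xx, J_yy) = diag(6(-2x + 1), 12(-3y^2 - 10y + 2)).
At (2, -3): H = diag(-18, 60).
The eigenvalues have opposite signs, so H is indefinite: a saddle point.

saddle point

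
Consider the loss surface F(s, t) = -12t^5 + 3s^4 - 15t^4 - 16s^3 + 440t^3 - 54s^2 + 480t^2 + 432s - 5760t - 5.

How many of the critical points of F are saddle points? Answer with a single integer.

6

F separates as a function of s plus a function of t, so ∇F=0 decouples.
∂F/∂s = 12(s - 4)(s - 3)(s + 3) = 0 at s ∈ {-3, 3, 4}; ∂F/∂t = -60(t - 4)(t - 2)(t + 3)(t + 4) = 0 at t ∈ {-4, -3, 2, 4}.
The Hessian is diagonal: diag(F_ss, F_tt). Second derivatives: F_ss(-3)=504, F_ss(3)=-72, F_ss(4)=84; F_tt(-4)=2880, F_tt(-3)=-2100, F_tt(2)=3600, F_tt(4)=-6720.
Saddle points occur where the two diagonal entries have opposite signs: (-3, -3), (-3, 4), (3, -4), (3, 2), (4, -3), (4, 4). Count: 6.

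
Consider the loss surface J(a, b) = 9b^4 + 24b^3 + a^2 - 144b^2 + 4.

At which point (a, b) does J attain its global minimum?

(0, -4)

J(a,b) separates as P(a) + Q(b) + 4, so its minimum is min P + min Q + 4.
P'(a) = 2a vanishes at a ∈ {0}; Q'(b) = 36b(b - 2)(b + 4) vanishes at b ∈ {-4, 0, 2}.
Local minima of P (where P''>0): P(0)=0. Local minima of Q: Q(-4)=-1536, Q(2)=-240.
So the global minimum of J is P(0) + Q(-4) + 4 = 0 − 1536 + 4 = -1532, attained at (0, -4).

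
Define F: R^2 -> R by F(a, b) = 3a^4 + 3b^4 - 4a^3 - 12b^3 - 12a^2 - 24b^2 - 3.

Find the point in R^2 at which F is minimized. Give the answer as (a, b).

F(a,b) separates as P(a) + Q(b) − 3, so its minimum is min P + min Q − 3.
P'(a) = 12a(a - 2)(a + 1) vanishes at a ∈ {-1, 0, 2}; Q'(b) = 12b(b - 4)(b + 1) vanishes at b ∈ {-1, 0, 4}.
Local minima of P (where P''>0): P(-1)=-5, P(2)=-32. Local minima of Q: Q(-1)=-9, Q(4)=-384.
So the global minimum of F is P(2) + Q(4) − 3 = -32 − 384 − 3 = -419, attained at (2, 4).

(2, 4)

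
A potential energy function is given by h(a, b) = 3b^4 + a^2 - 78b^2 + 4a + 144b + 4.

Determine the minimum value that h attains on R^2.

h(a,b) separates as P(a) + Q(b) + 4, so its minimum is min P + min Q + 4.
P'(a) = 2a + 4 vanishes at a ∈ {-2}; Q'(b) = 12(b - 3)(b - 1)(b + 4) vanishes at b ∈ {-4, 1, 3}.
Local minima of P (where P''>0): P(-2)=-4. Local minima of Q: Q(-4)=-1056, Q(3)=-27.
So the global minimum of h is P(-2) + Q(-4) + 4 = -4 − 1056 + 4 = -1056, attained at (-2, -4).

-1056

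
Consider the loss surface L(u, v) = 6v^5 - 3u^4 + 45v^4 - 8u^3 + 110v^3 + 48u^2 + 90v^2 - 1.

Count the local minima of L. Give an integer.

L separates as a function of u plus a function of v, so ∇L=0 decouples.
∂L/∂u = -12u(u - 2)(u + 4) = 0 at u ∈ {-4, 0, 2}; ∂L/∂v = 30v(v + 1)(v + 2)(v + 3) = 0 at v ∈ {-3, -2, -1, 0}.
The Hessian is diagonal: diag(L_uu, L_vv). Second derivatives: L_uu(-4)=-288, L_uu(0)=96, L_uu(2)=-144; L_vv(-3)=-180, L_vv(-2)=60, L_vv(-1)=-60, L_vv(0)=180.
Local minima occur where both diagonal entries positive: (0, -2), (0, 0). Count: 2.

2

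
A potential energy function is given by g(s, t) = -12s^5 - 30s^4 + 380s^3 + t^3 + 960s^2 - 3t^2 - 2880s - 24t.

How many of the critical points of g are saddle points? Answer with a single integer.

g separates as a function of s plus a function of t, so ∇g=0 decouples.
∂g/∂s = -60(s - 4)(s - 1)(s + 3)(s + 4) = 0 at s ∈ {-4, -3, 1, 4}; ∂g/∂t = 3(t - 4)(t + 2) = 0 at t ∈ {-2, 4}.
The Hessian is diagonal: diag(g_ss, g_tt). Second derivatives: g_ss(-4)=2400, g_ss(-3)=-1680, g_ss(1)=3600, g_ss(4)=-10080; g_tt(-2)=-18, g_tt(4)=18.
Saddle points occur where the two diagonal entries have opposite signs: (-4, -2), (-3, 4), (1, -2), (4, 4). Count: 4.

4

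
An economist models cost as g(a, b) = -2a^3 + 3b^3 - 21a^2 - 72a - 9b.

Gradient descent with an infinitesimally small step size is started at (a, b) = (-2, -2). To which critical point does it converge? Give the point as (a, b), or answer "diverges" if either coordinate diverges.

g is separable, so gradient descent decouples: a follows -∂g/∂a, b follows -∂g/∂b.
∂g/∂a = -6(a + 3)(a + 4); at a=-2 this is -12, so a increases.
∂g/∂b = 9(b - 1)(b + 1); at b=-2 this is 27, so b decreases.
The a-coordinate has no critical point in that direction and runs off to infinity.

diverges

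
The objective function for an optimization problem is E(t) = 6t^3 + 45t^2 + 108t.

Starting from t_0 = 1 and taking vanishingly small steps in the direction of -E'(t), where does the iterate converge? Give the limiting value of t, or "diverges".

E'(t) = 18(t + 2)(t + 3), so E'(1) = 216.
Gradient descent moves in the -E' direction, i.e. t is decreasing.
The nearest critical point in that direction is t = -2, where E'' = 18 > 0 (a local minimum). The iterate converges there.

-2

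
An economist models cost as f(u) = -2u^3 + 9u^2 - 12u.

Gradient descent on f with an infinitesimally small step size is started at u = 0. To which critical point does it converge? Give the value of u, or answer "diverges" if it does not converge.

1

f'(u) = -6(u - 2)(u - 1), so f'(0) = -12.
Gradient descent moves in the -f' direction, i.e. u is increasing.
The nearest critical point in that direction is u = 1, where f'' = 6 > 0 (a local minimum). The iterate converges there.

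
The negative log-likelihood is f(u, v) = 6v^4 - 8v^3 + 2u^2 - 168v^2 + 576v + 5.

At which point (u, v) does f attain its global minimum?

f(u,v) separates as P(u) + Q(v) + 5, so its minimum is min P + min Q + 5.
P'(u) = 4u vanishes at u ∈ {0}; Q'(v) = 24(v - 3)(v - 2)(v + 4) vanishes at v ∈ {-4, 2, 3}.
Local minima of P (where P''>0): P(0)=0. Local minima of Q: Q(-4)=-2944, Q(3)=486.
So the global minimum of f is P(0) + Q(-4) + 5 = 0 − 2944 + 5 = -2939, attained at (0, -4).

(0, -4)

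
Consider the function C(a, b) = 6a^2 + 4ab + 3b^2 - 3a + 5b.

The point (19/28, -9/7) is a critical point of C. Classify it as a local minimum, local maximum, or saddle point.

local minimum

The Hessian of C is constant: H = [[12, 4], [4, 6]].
det(H) = 12·6 − 4² = 56.
det(H) > 0 and tr(H) = 18 > 0, so H is positive definite and the point is a local minimum.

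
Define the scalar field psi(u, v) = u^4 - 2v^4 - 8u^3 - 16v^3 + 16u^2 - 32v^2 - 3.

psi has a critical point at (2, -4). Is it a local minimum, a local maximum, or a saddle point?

The mixed partial ∂²psi/∂u∂v is 0, so the Hessian at any point is diag(psi_uu, psi_vv) = diag(4(3u^2 - 12u + 8), -8(3v^2 + 12v + 8)).
At (2, -4): H = diag(-16, -64).
Both eigenvalues are negative, so H is negative definite: a local maximum.

local maximum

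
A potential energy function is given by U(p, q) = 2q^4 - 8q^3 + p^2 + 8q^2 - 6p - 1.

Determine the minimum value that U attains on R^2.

-10

U(p,q) separates as A(p) + B(q) − 1, so its minimum is min A + min B − 1.
A'(p) = 2p - 6 vanishes at p ∈ {3}; B'(q) = 8q(q - 2)(q - 1) vanishes at q ∈ {0, 1, 2}.
Local minima of A (where A''>0): A(3)=-9. Local minima of B: B(0)=0, B(2)=0.
So the global minimum of U is A(3) + B(0) − 1 = -9 + 0 − 1 = -10, attained at (3, 0).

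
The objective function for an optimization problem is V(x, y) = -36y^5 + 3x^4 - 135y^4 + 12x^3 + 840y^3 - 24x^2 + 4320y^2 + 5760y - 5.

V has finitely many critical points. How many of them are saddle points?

V separates as a function of x plus a function of y, so ∇V=0 decouples.
∂V/∂x = 12x(x - 1)(x + 4) = 0 at x ∈ {-4, 0, 1}; ∂V/∂y = -180(y - 4)(y + 1)(y + 2)(y + 4) = 0 at y ∈ {-4, -2, -1, 4}.
The Hessian is diagonal: diag(V_xx, V_yy). Second derivatives: V_xx(-4)=240, V_xx(0)=-48, V_xx(1)=60; V_yy(-4)=8640, V_yy(-2)=-2160, V_yy(-1)=2700, V_yy(4)=-43200.
Saddle points occur where the two diagonal entries have opposite signs: (-4, -2), (-4, 4), (0, -4), (0, -1), (1, -2), (1, 4). Count: 6.

6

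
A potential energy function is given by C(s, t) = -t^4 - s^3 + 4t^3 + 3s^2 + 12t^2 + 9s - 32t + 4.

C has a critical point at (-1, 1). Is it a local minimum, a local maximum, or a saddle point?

local minimum

The mixed partial ∂²C/∂s∂t is 0, so the Hessian at any point is diag(C_ss, C_tt) = diag(6(-s + 1), 12(-t^2 + 2t + 2)).
At (-1, 1): H = diag(12, 36).
Both eigenvalues are positive, so H is positive definite: a local minimum.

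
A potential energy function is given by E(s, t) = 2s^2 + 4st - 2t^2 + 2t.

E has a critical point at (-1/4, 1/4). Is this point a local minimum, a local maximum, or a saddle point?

The Hessian of E is constant: H = [[4, 4], [4, -4]].
det(H) = 4·(-4) − 4² = -32.
Since det(H) < 0, H is indefinite and the critical point is a saddle point.

saddle point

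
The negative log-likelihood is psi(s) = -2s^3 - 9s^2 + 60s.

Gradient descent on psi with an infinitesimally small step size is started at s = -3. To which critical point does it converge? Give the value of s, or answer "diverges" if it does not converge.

-5

psi'(s) = -6(s - 2)(s + 5), so psi'(-3) = 60.
Gradient descent moves in the -psi' direction, i.e. s is decreasing.
The nearest critical point in that direction is s = -5, where psi'' = 42 > 0 (a local minimum). The iterate converges there.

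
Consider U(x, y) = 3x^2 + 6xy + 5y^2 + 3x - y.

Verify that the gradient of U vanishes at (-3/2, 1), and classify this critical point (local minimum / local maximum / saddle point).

∇U = (6x + 6y + 3, 6x + 10y - 1); substituting (-3/2, 1) gives ∇U = (0, 0), so (-3/2, 1) is indeed a critical point.
The Hessian of U is constant: H = [[6, 6], [6, 10]].
det(H) = 6·10 − 6² = 24.
det(H) > 0 and tr(H) = 16 > 0, so H is positive definite and the point is a local minimum.

local minimum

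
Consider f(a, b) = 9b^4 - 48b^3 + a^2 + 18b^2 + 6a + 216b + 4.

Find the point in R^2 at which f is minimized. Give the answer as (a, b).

(-3, -1)

f(a,b) separates as P(a) + Q(b) + 4, so its minimum is min P + min Q + 4.
P'(a) = 2a + 6 vanishes at a ∈ {-3}; Q'(b) = 36(b - 3)(b - 2)(b + 1) vanishes at b ∈ {-1, 2, 3}.
Local minima of P (where P''>0): P(-3)=-9. Local minima of Q: Q(-1)=-141, Q(3)=243.
So the global minimum of f is P(-3) + Q(-1) + 4 = -9 − 141 + 4 = -146, attained at (-3, -1).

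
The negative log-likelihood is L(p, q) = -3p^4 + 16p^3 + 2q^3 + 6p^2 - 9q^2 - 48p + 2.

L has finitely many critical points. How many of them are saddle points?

3

L separates as a function of p plus a function of q, so ∇L=0 decouples.
∂L/∂p = -12(p - 4)(p - 1)(p + 1) = 0 at p ∈ {-1, 1, 4}; ∂L/∂q = 6q(q - 3) = 0 at q ∈ {0, 3}.
The Hessian is diagonal: diag(L_pp, L_qq). Second derivatives: L_pp(-1)=-120, L_pp(1)=72, L_pp(4)=-180; L_qq(0)=-18, L_qq(3)=18.
Saddle points occur where the two diagonal entries have opposite signs: (-1, 3), (1, 0), (4, 3). Count: 3.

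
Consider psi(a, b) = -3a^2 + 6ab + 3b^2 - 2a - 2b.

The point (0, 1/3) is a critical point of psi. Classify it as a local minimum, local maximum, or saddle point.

saddle point

The Hessian of psi is constant: H = [[-6, 6], [6, 6]].
det(H) = (-6)·6 − 6² = -72.
Since det(H) < 0, H is indefinite and the critical point is a saddle point.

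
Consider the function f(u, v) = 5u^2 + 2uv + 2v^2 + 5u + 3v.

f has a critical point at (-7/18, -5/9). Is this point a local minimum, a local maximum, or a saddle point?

The Hessian of f is constant: H = [[10, 2], [2, 4]].
det(H) = 10·4 − 2² = 36.
det(H) > 0 and tr(H) = 14 > 0, so H is positive definite and the point is a local minimum.

local minimum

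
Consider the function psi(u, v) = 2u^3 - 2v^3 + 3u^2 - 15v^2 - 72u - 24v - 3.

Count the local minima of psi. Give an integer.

1

psi separates as a function of u plus a function of v, so ∇psi=0 decouples.
∂psi/∂u = 6(u - 3)(u + 4) = 0 at u ∈ {-4, 3}; ∂psi/∂v = -6(v + 1)(v + 4) = 0 at v ∈ {-4, -1}.
The Hessian is diagonal: diag(psi_uu, psi_vv). Second derivatives: psi_uu(-4)=-42, psi_uu(3)=42; psi_vv(-4)=18, psi_vv(-1)=-18.
Local minima occur where both diagonal entries positive: (3, -4). Count: 1.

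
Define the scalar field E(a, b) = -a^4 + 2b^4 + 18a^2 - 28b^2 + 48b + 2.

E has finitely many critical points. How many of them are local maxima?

2

E separates as a function of a plus a function of b, so ∇E=0 decouples.
∂E/∂a = -4a(a - 3)(a + 3) = 0 at a ∈ {-3, 0, 3}; ∂E/∂b = 8(b - 2)(b - 1)(b + 3) = 0 at b ∈ {-3, 1, 2}.
The Hessian is diagonal: diag(E_aa, E_bb). Second derivatives: E_aa(-3)=-72, E_aa(0)=36, E_aa(3)=-72; E_bb(-3)=160, E_bb(1)=-32, E_bb(2)=40.
Local maxima occur where both diagonal entries negative: (-3, 1), (3, 1). Count: 2.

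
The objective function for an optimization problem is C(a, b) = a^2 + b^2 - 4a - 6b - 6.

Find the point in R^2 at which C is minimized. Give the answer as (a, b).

C(a,b) separates as P(a) + Q(b) − 6, so its minimum is min P + min Q − 6.
P'(a) = 2a - 4 vanishes at a ∈ {2}; Q'(b) = 2b - 6 vanishes at b ∈ {3}.
Local minima of P (where P''>0): P(2)=-4. Local minima of Q: Q(3)=-9.
So the global minimum of C is P(2) + Q(3) − 6 = -4 − 9 − 6 = -19, attained at (2, 3).

(2, 3)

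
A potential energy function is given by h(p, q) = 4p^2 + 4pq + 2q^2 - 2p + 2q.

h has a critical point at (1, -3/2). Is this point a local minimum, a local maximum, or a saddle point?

The Hessian of h is constant: H = [[8, 4], [4, 4]].
det(H) = 8·4 − 4² = 16.
det(H) > 0 and tr(H) = 12 > 0, so H is positive definite and the point is a local minimum.

local minimum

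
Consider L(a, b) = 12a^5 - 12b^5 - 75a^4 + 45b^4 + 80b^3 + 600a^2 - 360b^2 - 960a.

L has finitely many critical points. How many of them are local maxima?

L separates as a function of a plus a function of b, so ∇L=0 decouples.
∂L/∂a = 60(a - 4)(a - 2)(a - 1)(a + 2) = 0 at a ∈ {-2, 1, 2, 4}; ∂L/∂b = -60b(b - 3)(b - 2)(b + 2) = 0 at b ∈ {-2, 0, 2, 3}.
The Hessian is diagonal: diag(L_aa, L_bb). Second derivatives: L_aa(-2)=-4320, L_aa(1)=540, L_aa(2)=-480, L_aa(4)=2160; L_bb(-2)=2400, L_bb(0)=-720, L_bb(2)=480, L_bb(3)=-900.
Local maxima occur where both diagonal entries negative: (-2, 0), (-2, 3), (2, 0), (2, 3). Count: 4.

4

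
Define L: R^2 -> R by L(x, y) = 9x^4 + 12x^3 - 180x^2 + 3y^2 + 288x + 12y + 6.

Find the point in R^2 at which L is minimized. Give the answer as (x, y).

(-4, -2)

L(x,y) separates as P(x) + Q(y) + 6, so its minimum is min P + min Q + 6.
P'(x) = 36(x - 2)(x - 1)(x + 4) vanishes at x ∈ {-4, 1, 2}; Q'(y) = 6y + 12 vanishes at y ∈ {-2}.
Local minima of P (where P''>0): P(-4)=-2496, P(2)=96. Local minima of Q: Q(-2)=-12.
So the global minimum of L is P(-4) + Q(-2) + 6 = -2496 − 12 + 6 = -2502, attained at (-4, -2).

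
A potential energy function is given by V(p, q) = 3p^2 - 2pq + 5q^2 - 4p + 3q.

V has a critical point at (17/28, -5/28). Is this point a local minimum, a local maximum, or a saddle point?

local minimum

The Hessian of V is constant: H = [[6, -2], [-2, 10]].
det(H) = 6·10 − (-2)² = 56.
det(H) > 0 and tr(H) = 16 > 0, so H is positive definite and the point is a local minimum.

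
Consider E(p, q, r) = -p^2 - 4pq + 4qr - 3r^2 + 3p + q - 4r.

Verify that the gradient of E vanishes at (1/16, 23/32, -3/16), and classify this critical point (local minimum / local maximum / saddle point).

∇E = (-2p - 4q + 3, -4p + 4r + 1, 4q - 6r - 4); substituting (1/16, 23/32, -3/16) gives ∇E = (0, 0, 0), so (1/16, 23/32, -3/16) is indeed a critical point.
The Hessian is constant: H = [[-2, -4, 0], [-4, 0, 4], [0, 4, -6]].
Leading principal minors: Δ₁ = -2, Δ₂ = -16, Δ₃ = 128.
The minors fit neither the all-positive nor the alternating-sign pattern, so H is indefinite: a saddle point.

saddle point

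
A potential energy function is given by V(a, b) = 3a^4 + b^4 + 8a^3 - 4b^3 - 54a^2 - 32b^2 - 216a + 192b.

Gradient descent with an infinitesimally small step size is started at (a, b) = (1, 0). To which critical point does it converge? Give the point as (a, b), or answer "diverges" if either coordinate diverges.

(3, -4)

V is separable, so gradient descent decouples: a follows -∂V/∂a, b follows -∂V/∂b.
∂V/∂a = 12(a - 3)(a + 2)(a + 3); at a=1 this is -288, so a increases.
∂V/∂b = 4(b - 4)(b - 3)(b + 4); at b=0 this is 192, so b decreases.
a converges to its nearest critical value 3 (a local min of the a-part); b converges to -4. The iterate converges to (3, -4).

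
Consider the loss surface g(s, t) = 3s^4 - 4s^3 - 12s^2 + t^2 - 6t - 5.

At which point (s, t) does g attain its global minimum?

(2, 3)

g(s,t) separates as P(s) + Q(t) − 5, so its minimum is min P + min Q − 5.
P'(s) = 12s(s - 2)(s + 1) vanishes at s ∈ {-1, 0, 2}; Q'(t) = 2(t - 3) vanishes at t ∈ {3}.
Local minima of P (where P''>0): P(-1)=-5, P(2)=-32. Local minima of Q: Q(3)=-9.
So the global minimum of g is P(2) + Q(3) − 5 = -32 − 9 − 5 = -46, attained at (2, 3).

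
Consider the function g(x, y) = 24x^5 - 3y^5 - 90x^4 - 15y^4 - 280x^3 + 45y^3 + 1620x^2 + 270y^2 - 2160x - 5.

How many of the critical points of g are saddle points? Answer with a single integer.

g separates as a function of x plus a function of y, so ∇g=0 decouples.
∂g/∂x = 120(x - 3)(x - 2)(x - 1)(x + 3) = 0 at x ∈ {-3, 1, 2, 3}; ∂g/∂y = -15y(y - 3)(y + 3)(y + 4) = 0 at y ∈ {-4, -3, 0, 3}.
The Hessian is diagonal: diag(g_xx, g_yy). Second derivatives: g_xx(-3)=-14400, g_xx(1)=960, g_xx(2)=-600, g_xx(3)=1440; g_yy(-4)=420, g_yy(-3)=-270, g_yy(0)=540, g_yy(3)=-1890.
Saddle points occur where the two diagonal entries have opposite signs: (-3, -4), (-3, 0), (1, -3), (1, 3), (2, -4), (2, 0), (3, -3), (3, 3). Count: 8.

8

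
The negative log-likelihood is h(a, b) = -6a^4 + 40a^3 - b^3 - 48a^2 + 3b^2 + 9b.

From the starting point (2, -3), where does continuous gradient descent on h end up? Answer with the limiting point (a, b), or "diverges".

(1, -1)

h is separable, so gradient descent decouples: a follows -∂h/∂a, b follows -∂h/∂b.
∂h/∂a = -24a(a - 4)(a - 1); at a=2 this is 96, so a decreases.
∂h/∂b = -3(b - 3)(b + 1); at b=-3 this is -36, so b increases.
a converges to its nearest critical value 1 (a local min of the a-part); b converges to -1. The iterate converges to (1, -1).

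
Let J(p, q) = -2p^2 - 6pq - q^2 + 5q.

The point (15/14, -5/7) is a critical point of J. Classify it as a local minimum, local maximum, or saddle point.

saddle point

The Hessian of J is constant: H = [[-4, -6], [-6, -2]].
det(H) = (-4)·(-2) − (-6)² = -28.
Since det(H) < 0, H is indefinite and the critical point is a saddle point.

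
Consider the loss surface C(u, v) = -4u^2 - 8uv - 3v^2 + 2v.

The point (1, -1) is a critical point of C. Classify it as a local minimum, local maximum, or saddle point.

saddle point

The Hessian of C is constant: H = [[-8, -8], [-8, -6]].
det(H) = (-8)·(-6) − (-8)² = -16.
Since det(H) < 0, H is indefinite and the critical point is a saddle point.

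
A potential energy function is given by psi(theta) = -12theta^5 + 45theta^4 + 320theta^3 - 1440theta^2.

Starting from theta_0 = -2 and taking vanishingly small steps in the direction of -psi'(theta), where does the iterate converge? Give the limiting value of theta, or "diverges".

psi'(theta) = -60theta(theta - 4)(theta - 3)(theta + 4), so psi'(-2) = 7200.
Gradient descent moves in the -psi' direction, i.e. theta is decreasing.
The nearest critical point in that direction is theta = -4, where psi'' = 13440 > 0 (a local minimum). The iterate converges there.

-4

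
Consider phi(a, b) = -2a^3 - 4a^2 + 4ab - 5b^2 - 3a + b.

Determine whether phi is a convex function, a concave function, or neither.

The term -2a^3 is cubic, so the Hessian is not constant.
∂²phi/∂a² = -12a - 8, which takes both signs as a varies (negative for sufficiently large a). A diagonal entry of the Hessian changing sign means the Hessian is neither positive- nor negative-semidefinite on all of R^2.

neither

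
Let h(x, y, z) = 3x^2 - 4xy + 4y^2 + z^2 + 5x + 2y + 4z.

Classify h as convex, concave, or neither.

convex

h is quadratic, so its Hessian is the constant matrix H = [[6, -4, 0], [-4, 8, 0], [0, 0, 2]].
Leading principal minors: 6, 32, 64.
All positive ⇒ H ≻ 0 ⇒ convex.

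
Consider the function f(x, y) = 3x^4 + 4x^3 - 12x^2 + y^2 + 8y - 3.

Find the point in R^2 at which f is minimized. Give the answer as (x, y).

f(x,y) separates as P(x) + Q(y) − 3, so its minimum is min P + min Q − 3.
P'(x) = 12x(x - 1)(x + 2) vanishes at x ∈ {-2, 0, 1}; Q'(y) = 2y + 8 vanishes at y ∈ {-4}.
Local minima of P (where P''>0): P(-2)=-32, P(1)=-5. Local minima of Q: Q(-4)=-16.
So the global minimum of f is P(-2) + Q(-4) − 3 = -32 − 16 − 3 = -51, attained at (-2, -4).

(-2, -4)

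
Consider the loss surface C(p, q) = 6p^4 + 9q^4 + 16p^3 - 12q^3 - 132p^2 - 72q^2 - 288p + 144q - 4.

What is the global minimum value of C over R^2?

-1474

C(p,q) separates as A(p) + B(q) − 4, so its minimum is min A + min B − 4.
A'(p) = 24(p - 3)(p + 1)(p + 4) vanishes at p ∈ {-4, -1, 3}; B'(q) = 36(q - 2)(q - 1)(q + 2) vanishes at q ∈ {-2, 1, 2}.
Local minima of A (where A''>0): A(-4)=-448, A(3)=-1134. Local minima of B: B(-2)=-336, B(2)=48.
So the global minimum of C is A(3) + B(-2) − 4 = -1134 − 336 − 4 = -1474, attained at (3, -2).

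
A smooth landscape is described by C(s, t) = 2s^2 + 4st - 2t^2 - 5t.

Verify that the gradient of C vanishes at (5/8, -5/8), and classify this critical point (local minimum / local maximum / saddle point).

∇C = (4s + 4t, 4s - 4t - 5); substituting (5/8, -5/8) gives ∇C = (0, 0), so (5/8, -5/8) is indeed a critical point.
The Hessian of C is constant: H = [[4, 4], [4, -4]].
det(H) = 4·(-4) − 4² = -32.
Since det(H) < 0, H is indefinite and the critical point is a saddle point.

saddle point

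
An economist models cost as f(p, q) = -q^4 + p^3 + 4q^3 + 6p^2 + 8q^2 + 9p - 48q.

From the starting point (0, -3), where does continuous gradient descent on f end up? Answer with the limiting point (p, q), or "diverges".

f is separable, so gradient descent decouples: p follows -∂f/∂p, q follows -∂f/∂q.
∂f/∂p = 3(p + 1)(p + 3); at p=0 this is 9, so p decreases.
∂f/∂q = -4(q - 3)(q - 2)(q + 2); at q=-3 this is 120, so q decreases.
The q-coordinate has no critical point in that direction and runs off to infinity.

diverges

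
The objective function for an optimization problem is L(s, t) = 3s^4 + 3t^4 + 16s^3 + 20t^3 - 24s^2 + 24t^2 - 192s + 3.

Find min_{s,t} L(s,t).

L(s,t) separates as P(s) + Q(t) + 3, so its minimum is min P + min Q + 3.
P'(s) = 12(s - 2)(s + 2)(s + 4) vanishes at s ∈ {-4, -2, 2}; Q'(t) = 12t(t + 1)(t + 4) vanishes at t ∈ {-4, -1, 0}.
Local minima of P (where P''>0): P(-4)=128, P(2)=-304. Local minima of Q: Q(-4)=-128, Q(0)=0.
So the global minimum of L is P(2) + Q(-4) + 3 = -304 − 128 + 3 = -429, attained at (2, -4).

-429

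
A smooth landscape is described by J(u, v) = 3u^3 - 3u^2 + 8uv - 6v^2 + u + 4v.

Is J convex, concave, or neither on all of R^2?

The term 3u^3 is cubic, so the Hessian is not constant.
∂²J/∂u² = 18u - 6, which takes both signs as u varies (negative for sufficiently negative u). A diagonal entry of the Hessian changing sign means the Hessian is neither positive- nor negative-semidefinite on all of R^2.

neither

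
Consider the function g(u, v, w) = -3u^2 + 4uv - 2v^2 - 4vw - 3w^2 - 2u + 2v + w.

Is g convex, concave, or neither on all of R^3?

g is quadratic, so its Hessian is the constant matrix H = [[-6, 4, 0], [4, -4, -4], [0, -4, -6]].
Leading principal minors: -6, 8, 48.
Neither pattern holds ⇒ H is indefinite ⇒ neither convex nor concave.

neither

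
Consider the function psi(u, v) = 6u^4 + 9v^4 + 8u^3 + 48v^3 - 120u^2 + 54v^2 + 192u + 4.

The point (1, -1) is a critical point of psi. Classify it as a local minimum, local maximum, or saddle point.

local maximum

The mixed partial ∂²psi/∂u∂v is 0, so the Hessian at any point is diag(psi_uu, psi_vv) = diag(24(3u^2 + 2u - 10), 36(3v^2 + 8v + 3)).
At (1, -1): H = diag(-120, -72).
Both eigenvalues are negative, so H is negative definite: a local maximum.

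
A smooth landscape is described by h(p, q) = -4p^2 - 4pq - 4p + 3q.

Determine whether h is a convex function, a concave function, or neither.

neither

h is quadratic, so its Hessian is the constant matrix H = [[-8, -4], [-4, 0]].
det(H) = -16, tr(H) = -8.
det(H) < 0, so H is indefinite: neither convex nor concave.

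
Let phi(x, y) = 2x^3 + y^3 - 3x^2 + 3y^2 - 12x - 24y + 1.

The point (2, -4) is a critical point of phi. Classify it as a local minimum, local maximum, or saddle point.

saddle point

The mixed partial ∂²phi/∂x∂y is 0, so the Hessian at any point is diag(phi_xx, phi_yy) = diag(6(2x - 1), 6(y + 1)).
At (2, -4): H = diag(18, -18).
The eigenvalues have opposite signs, so H is indefinite: a saddle point.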